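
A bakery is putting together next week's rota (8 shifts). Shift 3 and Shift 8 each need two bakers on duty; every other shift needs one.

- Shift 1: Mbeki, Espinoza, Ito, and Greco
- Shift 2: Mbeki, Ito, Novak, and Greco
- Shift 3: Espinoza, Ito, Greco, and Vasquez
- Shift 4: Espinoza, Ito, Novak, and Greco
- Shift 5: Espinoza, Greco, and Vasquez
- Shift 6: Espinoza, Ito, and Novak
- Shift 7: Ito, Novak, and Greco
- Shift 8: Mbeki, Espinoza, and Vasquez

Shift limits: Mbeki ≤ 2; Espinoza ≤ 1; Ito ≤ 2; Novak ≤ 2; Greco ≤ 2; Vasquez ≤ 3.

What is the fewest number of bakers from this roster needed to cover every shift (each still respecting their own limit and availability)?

10 slots to fill and no one can take more than 3, so at least ⌈10/3⌉ = 4 bakers are needed.
Any 4 bakers together have capacity at most 3+2+2+2 = 9 < 10 slots, so 4 can never suffice.
Mbeki, Espinoza, Ito, Novak, and Vasquez alone can cover everything: Shift 1→Mbeki, Shift 2→Mbeki, Shift 3→Ito+Vasquez, Shift 4→Novak, Shift 5→Vasquez, Shift 6→Novak, Shift 7→Ito, Shift 8→Espinoza+Vasquez.

5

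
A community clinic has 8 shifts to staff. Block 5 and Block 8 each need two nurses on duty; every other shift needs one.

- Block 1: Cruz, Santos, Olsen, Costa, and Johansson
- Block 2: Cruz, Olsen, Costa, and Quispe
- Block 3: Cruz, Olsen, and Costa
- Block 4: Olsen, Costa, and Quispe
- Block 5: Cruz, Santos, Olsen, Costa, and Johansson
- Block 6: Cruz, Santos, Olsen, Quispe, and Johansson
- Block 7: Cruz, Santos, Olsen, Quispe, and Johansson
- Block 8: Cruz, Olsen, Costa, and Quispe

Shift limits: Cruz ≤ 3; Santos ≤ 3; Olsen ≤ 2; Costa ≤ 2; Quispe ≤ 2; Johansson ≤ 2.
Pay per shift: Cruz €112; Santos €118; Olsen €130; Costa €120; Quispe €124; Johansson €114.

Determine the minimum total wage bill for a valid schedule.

Picking the cheapest available nurse for each shift independently would cost €1138, but that ignores the shift limits.
An optimal schedule: Block 1→Johansson, Block 2→Cruz, Block 3→Cruz, Block 4→Costa, Block 5→Johansson+Santos, Block 6→Santos, Block 7→Santos, Block 8→Cruz+Costa.
Total: 114 + 112 + 112 + 120 + 114 + 118 + 118 + 118 + 112 + 120 = €1158.

€1158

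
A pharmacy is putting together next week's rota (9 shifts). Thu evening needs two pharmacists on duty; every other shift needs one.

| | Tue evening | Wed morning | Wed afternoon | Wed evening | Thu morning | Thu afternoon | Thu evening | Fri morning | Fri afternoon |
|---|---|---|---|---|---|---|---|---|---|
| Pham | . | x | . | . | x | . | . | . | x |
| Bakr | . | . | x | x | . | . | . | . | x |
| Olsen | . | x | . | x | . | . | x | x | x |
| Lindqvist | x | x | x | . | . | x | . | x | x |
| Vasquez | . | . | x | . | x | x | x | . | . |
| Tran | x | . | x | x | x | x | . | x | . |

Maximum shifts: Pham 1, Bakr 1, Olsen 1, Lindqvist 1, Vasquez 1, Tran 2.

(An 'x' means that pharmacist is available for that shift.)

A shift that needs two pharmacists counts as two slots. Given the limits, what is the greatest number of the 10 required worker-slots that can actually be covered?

7

Total capacity across all pharmacists is 1+1+1+1+1+2 = 7, and 10 slots are needed, so at most 7 can be filled.
An assignment achieving 7: Tue evening→Lindqvist, Wed morning→Pham, Wed evening→Bakr, Thu morning→Tran, Thu afternoon→Tran, Thu evening→Olsen+Vasquez.
Loads: Pham 1/1, Bakr 1/1, Olsen 1/1, Lindqvist 1/1, Vasquez 1/1, Tran 2/2.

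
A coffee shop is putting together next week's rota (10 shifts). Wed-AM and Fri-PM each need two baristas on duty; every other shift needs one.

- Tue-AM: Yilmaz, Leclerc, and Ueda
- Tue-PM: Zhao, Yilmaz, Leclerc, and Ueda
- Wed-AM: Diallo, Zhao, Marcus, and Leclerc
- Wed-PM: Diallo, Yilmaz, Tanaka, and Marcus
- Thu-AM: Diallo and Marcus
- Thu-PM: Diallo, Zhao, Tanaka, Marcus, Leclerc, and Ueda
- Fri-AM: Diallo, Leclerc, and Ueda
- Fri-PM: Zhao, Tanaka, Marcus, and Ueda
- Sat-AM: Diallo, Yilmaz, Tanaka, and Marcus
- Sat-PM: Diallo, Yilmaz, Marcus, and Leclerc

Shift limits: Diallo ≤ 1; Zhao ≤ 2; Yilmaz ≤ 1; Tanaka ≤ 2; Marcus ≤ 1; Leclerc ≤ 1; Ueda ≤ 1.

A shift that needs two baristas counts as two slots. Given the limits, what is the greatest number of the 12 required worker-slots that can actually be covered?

9

Total capacity across all baristas is 1+2+1+2+1+1+1 = 9, and 12 slots are needed, so at most 9 can be filled.
An assignment achieving 9: Tue-AM→Yilmaz, Tue-PM→Zhao, Wed-AM→Zhao+Marcus, Wed-PM→Tanaka, Thu-AM→Diallo, Fri-AM→Leclerc, Fri-PM→Tanaka+Ueda.
Loads: Diallo 1/1, Zhao 2/2, Yilmaz 1/1, Tanaka 2/2, Marcus 1/1, Leclerc 1/1, Ueda 1/1.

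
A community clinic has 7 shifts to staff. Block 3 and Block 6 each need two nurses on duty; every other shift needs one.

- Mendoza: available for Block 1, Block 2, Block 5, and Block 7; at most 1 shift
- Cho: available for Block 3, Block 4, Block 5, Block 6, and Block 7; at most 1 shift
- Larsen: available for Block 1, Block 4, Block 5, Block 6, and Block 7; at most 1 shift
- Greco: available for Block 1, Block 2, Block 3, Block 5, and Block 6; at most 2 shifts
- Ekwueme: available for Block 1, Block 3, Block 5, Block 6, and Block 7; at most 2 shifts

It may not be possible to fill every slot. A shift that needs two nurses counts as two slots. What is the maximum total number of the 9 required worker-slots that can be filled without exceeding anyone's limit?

7

Total capacity across all nurses is 1+1+1+2+2 = 7, and 9 slots are needed, so at most 7 can be filled.
An assignment achieving 7: Block 1→Larsen, Block 2→Mendoza, Block 3→Greco+Ekwueme, Block 4→Cho, Block 6→Greco+Ekwueme.
Loads: Mendoza 1/1, Cho 1/1, Larsen 1/1, Greco 2/2, Ekwueme 2/2.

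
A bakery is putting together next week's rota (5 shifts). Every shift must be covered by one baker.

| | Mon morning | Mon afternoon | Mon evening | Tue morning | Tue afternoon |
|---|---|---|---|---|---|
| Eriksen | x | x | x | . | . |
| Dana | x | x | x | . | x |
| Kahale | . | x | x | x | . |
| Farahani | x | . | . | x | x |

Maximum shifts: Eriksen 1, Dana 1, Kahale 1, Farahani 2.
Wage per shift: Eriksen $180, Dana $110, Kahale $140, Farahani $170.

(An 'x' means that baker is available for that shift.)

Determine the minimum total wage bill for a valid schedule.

Picking the cheapest available baker for each shift independently would cost $580, but that ignores the shift limits.
An optimal schedule: Mon morning→Farahani, Mon afternoon→Eriksen, Mon evening→Dana, Tue morning→Kahale, Tue afternoon→Farahani.
Total: 170 + 180 + 110 + 140 + 170 = $770.

$770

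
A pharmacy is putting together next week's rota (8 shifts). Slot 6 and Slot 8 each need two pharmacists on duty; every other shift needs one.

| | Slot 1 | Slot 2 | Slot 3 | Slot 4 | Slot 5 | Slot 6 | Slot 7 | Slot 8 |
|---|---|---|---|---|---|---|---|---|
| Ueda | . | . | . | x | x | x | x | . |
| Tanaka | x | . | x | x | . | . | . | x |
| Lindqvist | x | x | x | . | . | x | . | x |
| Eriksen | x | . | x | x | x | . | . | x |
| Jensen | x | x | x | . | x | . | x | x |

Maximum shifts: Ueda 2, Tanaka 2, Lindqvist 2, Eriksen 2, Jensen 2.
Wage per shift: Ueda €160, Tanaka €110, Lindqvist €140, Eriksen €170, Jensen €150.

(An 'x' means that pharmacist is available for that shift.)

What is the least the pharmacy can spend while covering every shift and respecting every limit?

Slot 6 can only be covered by Ueda and Lindqvist, so that assignment is forced.
Picking the cheapest available pharmacist for each shift independently would cost €1320, but that ignores the shift limits.
An optimal schedule: Slot 1→Tanaka, Slot 2→Lindqvist, Slot 3→Jensen, Slot 4→Tanaka, Slot 5→Eriksen, Slot 6→Ueda+Lindqvist, Slot 7→Ueda, Slot 8→Eriksen+Jensen.
Total: 110 + 140 + 150 + 110 + 170 + 160 + 140 + 160 + 170 + 150 = €1460.

€1460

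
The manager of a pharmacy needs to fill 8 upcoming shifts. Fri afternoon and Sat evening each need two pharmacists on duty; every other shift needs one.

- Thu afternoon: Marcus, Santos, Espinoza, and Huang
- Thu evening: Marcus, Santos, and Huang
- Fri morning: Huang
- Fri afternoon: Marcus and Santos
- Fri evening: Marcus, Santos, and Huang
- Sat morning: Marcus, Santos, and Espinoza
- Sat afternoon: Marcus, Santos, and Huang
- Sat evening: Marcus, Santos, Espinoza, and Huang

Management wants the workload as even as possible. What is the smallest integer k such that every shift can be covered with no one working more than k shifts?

With 4 pharmacists and 10 worker-slots to fill, someone must work at least ⌈10/4⌉ = 3 shifts, so k ≥ 3.
k = 3 works: Thu afternoon→Espinoza, Thu evening→Marcus, Fri morning→Huang, Fri afternoon→Marcus+Santos, Fri evening→Marcus, Sat morning→Santos, Sat afternoon→Santos, Sat evening→Espinoza+Huang.
Loads: Marcus 3, Santos 3, Espinoza 2, Huang 2 — all ≤ 3.

3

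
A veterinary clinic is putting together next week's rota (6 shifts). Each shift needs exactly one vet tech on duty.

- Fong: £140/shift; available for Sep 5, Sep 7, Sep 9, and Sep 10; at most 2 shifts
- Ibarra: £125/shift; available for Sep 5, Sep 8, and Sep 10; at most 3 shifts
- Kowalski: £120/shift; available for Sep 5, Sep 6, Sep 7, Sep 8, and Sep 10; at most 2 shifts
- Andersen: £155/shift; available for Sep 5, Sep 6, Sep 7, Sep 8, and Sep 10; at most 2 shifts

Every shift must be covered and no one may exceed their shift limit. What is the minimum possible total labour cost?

Sep 9 can only be covered by Fong, so that assignment is forced.
Picking the cheapest available vet tech for each shift independently would cost £740, but that ignores the shift limits.
An optimal schedule: Sep 5→Ibarra, Sep 6→Kowalski, Sep 7→Kowalski, Sep 8→Ibarra, Sep 9→Fong, Sep 10→Ibarra.
Total: 125 + 120 + 120 + 125 + 140 + 125 = £755.

£755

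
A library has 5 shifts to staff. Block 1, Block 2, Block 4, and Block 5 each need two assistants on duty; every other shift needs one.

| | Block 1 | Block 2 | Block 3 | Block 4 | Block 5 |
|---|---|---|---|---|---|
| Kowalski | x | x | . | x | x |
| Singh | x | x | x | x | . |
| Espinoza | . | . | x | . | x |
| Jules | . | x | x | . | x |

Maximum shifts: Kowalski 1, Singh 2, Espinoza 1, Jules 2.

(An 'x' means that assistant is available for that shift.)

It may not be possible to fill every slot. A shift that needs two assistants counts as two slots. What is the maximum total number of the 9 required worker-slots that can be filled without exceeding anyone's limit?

Total capacity across all assistants is 1+2+1+2 = 6, and 9 slots are needed, so at most 6 can be filled.
An assignment achieving 6: Block 1→Kowalski+Singh, Block 2→Jules, Block 3→Espinoza, Block 4→Singh, Block 5→Jules.
Loads: Kowalski 1/1, Singh 2/2, Espinoza 1/1, Jules 2/2.

6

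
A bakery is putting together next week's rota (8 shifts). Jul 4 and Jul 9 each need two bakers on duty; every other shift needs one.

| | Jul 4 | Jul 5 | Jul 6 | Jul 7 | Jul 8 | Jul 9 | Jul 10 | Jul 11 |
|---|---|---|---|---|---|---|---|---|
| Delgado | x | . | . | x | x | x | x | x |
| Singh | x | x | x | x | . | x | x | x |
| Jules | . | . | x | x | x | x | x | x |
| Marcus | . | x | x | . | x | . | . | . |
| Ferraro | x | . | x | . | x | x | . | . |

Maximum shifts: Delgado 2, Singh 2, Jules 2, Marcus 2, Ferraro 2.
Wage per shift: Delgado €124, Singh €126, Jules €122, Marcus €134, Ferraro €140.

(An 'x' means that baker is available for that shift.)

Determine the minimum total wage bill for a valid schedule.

Picking the cheapest available baker for each shift independently would cost €1232, but that ignores the shift limits.
An optimal schedule: Jul 4→Delgado+Ferraro, Jul 5→Singh, Jul 6→Marcus, Jul 7→Delgado, Jul 8→Marcus, Jul 9→Jules+Ferraro, Jul 10→Singh, Jul 11→Jules.
Total: 124 + 140 + 126 + 134 + 124 + 134 + 122 + 140 + 126 + 122 = €1292.

€1292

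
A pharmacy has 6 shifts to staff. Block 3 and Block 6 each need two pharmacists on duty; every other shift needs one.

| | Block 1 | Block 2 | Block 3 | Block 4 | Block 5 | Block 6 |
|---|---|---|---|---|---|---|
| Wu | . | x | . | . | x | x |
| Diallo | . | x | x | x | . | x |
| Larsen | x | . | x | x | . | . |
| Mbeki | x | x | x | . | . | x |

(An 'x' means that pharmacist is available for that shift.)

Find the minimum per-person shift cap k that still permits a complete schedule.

With 4 pharmacists and 8 worker-slots to fill, someone must work at least ⌈8/4⌉ = 2 shifts, so k ≥ 2.
k = 2 works: Block 1→Larsen, Block 2→Wu, Block 3→Larsen+Mbeki, Block 4→Diallo, Block 5→Wu, Block 6→Diallo+Mbeki.
Loads: Wu 2, Diallo 2, Larsen 2, Mbeki 2 — all ≤ 2.

2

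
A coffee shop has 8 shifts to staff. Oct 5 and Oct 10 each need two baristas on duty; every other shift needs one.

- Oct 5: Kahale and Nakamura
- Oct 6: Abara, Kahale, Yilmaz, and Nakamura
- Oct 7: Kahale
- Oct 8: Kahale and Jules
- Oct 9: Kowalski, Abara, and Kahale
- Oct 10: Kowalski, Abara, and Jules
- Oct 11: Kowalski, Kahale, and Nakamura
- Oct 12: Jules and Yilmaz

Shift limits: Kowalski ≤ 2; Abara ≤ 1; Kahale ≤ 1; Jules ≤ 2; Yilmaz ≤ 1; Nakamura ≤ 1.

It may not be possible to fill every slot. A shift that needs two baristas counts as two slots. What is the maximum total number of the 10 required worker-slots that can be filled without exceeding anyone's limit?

8

Total capacity across all baristas is 2+1+1+2+1+1 = 8, and 10 slots are needed, so at most 8 can be filled.
An assignment achieving 8: Oct 5→Nakamura, Oct 6→Yilmaz, Oct 7→Kahale, Oct 8→Jules, Oct 9→Kowalski, Oct 10→Kowalski+Abara, Oct 12→Jules.
Loads: Kowalski 2/2, Abara 1/1, Kahale 1/1, Jules 2/2, Yilmaz 1/1, Nakamura 1/1.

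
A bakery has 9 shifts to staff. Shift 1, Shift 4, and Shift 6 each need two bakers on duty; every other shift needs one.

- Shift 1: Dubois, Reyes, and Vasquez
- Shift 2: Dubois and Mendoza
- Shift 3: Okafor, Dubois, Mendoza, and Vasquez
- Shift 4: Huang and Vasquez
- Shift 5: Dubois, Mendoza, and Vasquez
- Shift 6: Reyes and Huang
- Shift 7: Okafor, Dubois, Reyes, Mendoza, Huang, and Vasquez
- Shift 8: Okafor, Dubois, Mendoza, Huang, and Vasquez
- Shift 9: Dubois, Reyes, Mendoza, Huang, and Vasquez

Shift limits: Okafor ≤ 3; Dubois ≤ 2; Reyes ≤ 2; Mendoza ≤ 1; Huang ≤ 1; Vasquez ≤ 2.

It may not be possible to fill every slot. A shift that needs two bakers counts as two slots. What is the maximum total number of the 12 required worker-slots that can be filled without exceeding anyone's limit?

Total capacity across all bakers is 3+2+2+1+1+2 = 11, and 12 slots are needed, so at most 11 can be filled.
An assignment achieving 11: Shift 1→Dubois+Reyes, Shift 2→Dubois, Shift 3→Okafor, Shift 4→Huang+Vasquez, Shift 5→Mendoza, Shift 6→Reyes, Shift 7→Okafor, Shift 8→Okafor, Shift 9→Vasquez.
Loads: Okafor 3/3, Dubois 2/2, Reyes 2/2, Mendoza 1/1, Huang 1/1, Vasquez 2/2.

11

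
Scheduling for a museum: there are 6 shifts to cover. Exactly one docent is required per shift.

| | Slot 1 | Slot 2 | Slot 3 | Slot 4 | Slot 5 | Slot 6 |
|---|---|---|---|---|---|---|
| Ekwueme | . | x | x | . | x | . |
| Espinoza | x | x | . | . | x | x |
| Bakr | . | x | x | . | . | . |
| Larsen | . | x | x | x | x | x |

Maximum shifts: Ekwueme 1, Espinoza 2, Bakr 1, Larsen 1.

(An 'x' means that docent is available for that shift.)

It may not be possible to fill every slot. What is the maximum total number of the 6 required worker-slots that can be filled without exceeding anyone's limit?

Total capacity across all docents is 1+2+1+1 = 5, and 6 slots are needed, so at most 5 can be filled.
An assignment achieving 5: Slot 1→Espinoza, Slot 2→Bakr, Slot 3→Ekwueme, Slot 4→Larsen, Slot 6→Espinoza.
Loads: Ekwueme 1/1, Espinoza 2/2, Bakr 1/1, Larsen 1/1.

5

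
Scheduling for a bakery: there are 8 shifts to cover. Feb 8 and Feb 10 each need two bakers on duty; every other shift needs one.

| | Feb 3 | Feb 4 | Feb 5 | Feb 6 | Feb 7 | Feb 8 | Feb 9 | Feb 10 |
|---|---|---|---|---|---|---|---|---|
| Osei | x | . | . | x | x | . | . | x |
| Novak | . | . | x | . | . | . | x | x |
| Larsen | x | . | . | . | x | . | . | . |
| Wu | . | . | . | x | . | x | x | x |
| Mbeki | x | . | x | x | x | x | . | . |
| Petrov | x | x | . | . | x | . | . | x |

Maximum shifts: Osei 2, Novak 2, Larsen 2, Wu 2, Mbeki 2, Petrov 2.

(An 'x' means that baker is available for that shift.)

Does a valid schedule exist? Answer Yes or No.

Feb 4 can only be covered by Petrov, so that assignment is forced.
Feb 8 can only be covered by Wu and Mbeki, so that assignment is forced.
One valid schedule: Feb 3→Osei, Feb 4→Petrov, Feb 5→Novak, Feb 6→Osei, Feb 7→Larsen, Feb 8→Wu+Mbeki, Feb 9→Novak, Feb 10→Wu+Petrov.
Loads: Osei 2/2, Novak 2/2, Larsen 1/2, Wu 2/2, Mbeki 1/2, Petrov 2/2 — all within limits.

Yes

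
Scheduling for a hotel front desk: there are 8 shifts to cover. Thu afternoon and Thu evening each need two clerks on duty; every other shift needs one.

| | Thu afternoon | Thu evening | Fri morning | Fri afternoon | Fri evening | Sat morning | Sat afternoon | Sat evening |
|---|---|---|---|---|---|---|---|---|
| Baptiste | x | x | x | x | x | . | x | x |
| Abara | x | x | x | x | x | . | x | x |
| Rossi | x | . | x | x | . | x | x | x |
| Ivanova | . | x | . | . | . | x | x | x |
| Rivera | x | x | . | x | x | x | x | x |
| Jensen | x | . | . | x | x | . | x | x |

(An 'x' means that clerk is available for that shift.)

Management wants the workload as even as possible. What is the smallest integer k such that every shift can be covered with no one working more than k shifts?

With 6 clerks and 10 worker-slots to fill, someone must work at least ⌈10/6⌉ = 2 shifts, so k ≥ 2.
k = 2 works: Thu afternoon→Rivera+Jensen, Thu evening→Abara+Ivanova, Fri morning→Baptiste, Fri afternoon→Abara, Fri evening→Baptiste, Sat morning→Rossi, Sat afternoon→Rossi, Sat evening→Ivanova.
Loads: Baptiste 2, Abara 2, Rossi 2, Ivanova 2, Rivera 1, Jensen 1 — all ≤ 2.

2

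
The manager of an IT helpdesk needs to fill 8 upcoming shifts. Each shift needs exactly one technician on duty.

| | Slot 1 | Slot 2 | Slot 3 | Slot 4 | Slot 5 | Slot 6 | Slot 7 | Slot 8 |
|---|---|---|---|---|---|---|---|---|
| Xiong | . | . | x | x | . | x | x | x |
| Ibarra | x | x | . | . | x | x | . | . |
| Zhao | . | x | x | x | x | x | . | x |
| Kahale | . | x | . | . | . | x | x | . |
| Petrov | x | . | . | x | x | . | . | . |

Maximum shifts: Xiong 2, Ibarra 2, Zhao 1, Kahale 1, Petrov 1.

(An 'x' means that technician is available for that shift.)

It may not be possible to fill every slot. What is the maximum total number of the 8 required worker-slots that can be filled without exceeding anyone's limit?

7

Total capacity across all technicians is 2+2+1+1+1 = 7, and 8 slots are needed, so at most 7 can be filled.
An assignment achieving 7: Slot 1→Ibarra, Slot 2→Ibarra, Slot 3→Xiong, Slot 4→Petrov, Slot 6→Kahale, Slot 7→Xiong, Slot 8→Zhao.
Loads: Xiong 2/2, Ibarra 2/2, Zhao 1/1, Kahale 1/1, Petrov 1/1.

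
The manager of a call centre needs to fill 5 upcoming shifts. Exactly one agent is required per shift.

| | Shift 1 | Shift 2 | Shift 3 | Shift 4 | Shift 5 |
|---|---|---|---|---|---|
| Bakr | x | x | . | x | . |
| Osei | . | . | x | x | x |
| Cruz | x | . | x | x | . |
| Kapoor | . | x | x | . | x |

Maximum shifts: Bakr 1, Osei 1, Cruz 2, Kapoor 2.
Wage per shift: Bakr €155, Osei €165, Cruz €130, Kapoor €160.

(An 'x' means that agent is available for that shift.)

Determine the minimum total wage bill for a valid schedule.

Picking the cheapest available agent for each shift independently would cost €705, but that ignores the shift limits.
An optimal schedule: Shift 1→Cruz, Shift 2→Bakr, Shift 3→Kapoor, Shift 4→Cruz, Shift 5→Kapoor.
Total: 130 + 155 + 160 + 130 + 160 = €735.

€735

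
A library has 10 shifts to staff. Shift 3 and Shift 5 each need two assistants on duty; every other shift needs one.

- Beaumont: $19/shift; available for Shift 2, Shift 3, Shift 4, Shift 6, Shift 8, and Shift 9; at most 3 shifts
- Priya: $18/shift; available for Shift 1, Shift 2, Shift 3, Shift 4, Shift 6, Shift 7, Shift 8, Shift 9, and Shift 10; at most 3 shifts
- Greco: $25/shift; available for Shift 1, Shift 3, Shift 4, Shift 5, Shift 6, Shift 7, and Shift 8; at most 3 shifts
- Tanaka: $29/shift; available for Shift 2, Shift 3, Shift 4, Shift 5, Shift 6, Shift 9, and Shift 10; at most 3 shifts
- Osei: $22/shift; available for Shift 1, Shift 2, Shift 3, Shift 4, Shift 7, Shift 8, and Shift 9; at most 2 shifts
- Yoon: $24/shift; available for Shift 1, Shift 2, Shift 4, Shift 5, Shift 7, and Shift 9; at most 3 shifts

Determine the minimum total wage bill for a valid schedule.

Picking the cheapest available assistant for each shift independently would cost $230, but that ignores the shift limits.
An optimal schedule: Shift 1→Priya, Shift 2→Beaumont, Shift 3→Beaumont+Osei, Shift 4→Yoon, Shift 5→Yoon+Greco, Shift 6→Priya, Shift 7→Osei, Shift 8→Beaumont, Shift 9→Yoon, Shift 10→Priya.
Total: 18 + 19 + 19 + 22 + 24 + 24 + 25 + 18 + 22 + 19 + 24 + 18 = $252.

$252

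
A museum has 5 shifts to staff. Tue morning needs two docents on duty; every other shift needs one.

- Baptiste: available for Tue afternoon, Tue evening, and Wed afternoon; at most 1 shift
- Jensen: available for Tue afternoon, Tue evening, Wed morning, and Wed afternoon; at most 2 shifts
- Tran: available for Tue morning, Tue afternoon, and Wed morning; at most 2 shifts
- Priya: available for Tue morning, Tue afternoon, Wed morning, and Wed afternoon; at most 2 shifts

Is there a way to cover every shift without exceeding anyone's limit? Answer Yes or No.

Tue morning can only be covered by Tran and Priya, so that assignment is forced.
One valid schedule: Tue morning→Tran+Priya, Tue afternoon→Tran, Tue evening→Baptiste, Wed morning→Jensen, Wed afternoon→Jensen.
Loads: Baptiste 1/1, Jensen 2/2, Tran 2/2, Priya 1/2 — all within limits.

Yes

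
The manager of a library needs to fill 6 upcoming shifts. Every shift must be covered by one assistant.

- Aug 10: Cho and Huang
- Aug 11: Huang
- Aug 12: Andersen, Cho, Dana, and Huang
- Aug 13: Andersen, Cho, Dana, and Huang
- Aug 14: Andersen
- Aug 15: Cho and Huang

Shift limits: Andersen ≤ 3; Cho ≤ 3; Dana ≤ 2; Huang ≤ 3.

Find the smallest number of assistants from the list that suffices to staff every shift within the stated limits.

2

6 slots to fill and no one can take more than 3, so at least ⌈6/3⌉ = 2 assistants are needed.
Andersen and Huang alone can cover everything: Aug 10→Huang, Aug 11→Huang, Aug 12→Andersen, Aug 13→Andersen, Aug 14→Andersen, Aug 15→Huang.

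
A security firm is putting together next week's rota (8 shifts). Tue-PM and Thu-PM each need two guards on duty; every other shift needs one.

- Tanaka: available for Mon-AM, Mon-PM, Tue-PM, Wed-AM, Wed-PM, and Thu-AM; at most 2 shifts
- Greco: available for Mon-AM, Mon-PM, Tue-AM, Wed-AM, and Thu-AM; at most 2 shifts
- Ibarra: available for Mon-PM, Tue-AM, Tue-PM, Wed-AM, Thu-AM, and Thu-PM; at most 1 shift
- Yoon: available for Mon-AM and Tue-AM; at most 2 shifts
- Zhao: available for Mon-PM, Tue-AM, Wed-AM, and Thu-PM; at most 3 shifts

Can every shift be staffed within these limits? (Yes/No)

No

Total capacity is 10 and 10 slots are needed, so capacity alone doesn't rule it out.
Shifts {Tue-PM, Thu-PM} need 4 worker-slots in total, but the guards available for any of those shifts (Tanaka, Ibarra, and Zhao) can supply at most 3 among them. So no valid schedule exists.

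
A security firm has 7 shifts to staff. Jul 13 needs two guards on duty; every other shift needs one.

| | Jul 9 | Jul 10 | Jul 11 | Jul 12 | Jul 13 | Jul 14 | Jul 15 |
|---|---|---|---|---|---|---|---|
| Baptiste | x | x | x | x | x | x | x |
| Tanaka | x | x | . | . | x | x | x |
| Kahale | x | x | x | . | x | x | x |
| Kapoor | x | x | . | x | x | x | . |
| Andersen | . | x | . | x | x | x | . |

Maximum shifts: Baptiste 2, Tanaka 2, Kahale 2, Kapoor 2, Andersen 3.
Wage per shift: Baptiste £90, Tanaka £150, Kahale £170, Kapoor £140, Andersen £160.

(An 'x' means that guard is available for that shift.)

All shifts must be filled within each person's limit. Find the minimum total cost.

Picking the cheapest available guard for each shift independently would cost £770, but that ignores the shift limits.
An optimal schedule: Jul 9→Kapoor, Jul 10→Kapoor, Jul 11→Baptiste, Jul 12→Baptiste, Jul 13→Tanaka+Andersen, Jul 14→Andersen, Jul 15→Tanaka.
Total: 140 + 140 + 90 + 90 + 150 + 160 + 160 + 150 = £1080.

£1080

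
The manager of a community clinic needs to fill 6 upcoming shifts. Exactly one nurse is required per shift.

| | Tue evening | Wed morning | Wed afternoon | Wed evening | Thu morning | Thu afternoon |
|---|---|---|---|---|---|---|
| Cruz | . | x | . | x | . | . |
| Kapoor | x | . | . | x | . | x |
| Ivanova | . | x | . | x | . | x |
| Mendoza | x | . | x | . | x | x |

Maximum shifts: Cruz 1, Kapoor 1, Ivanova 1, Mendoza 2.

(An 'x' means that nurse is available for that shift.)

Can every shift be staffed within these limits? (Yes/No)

No

Total capacity is 1+1+1+2 = 5 but 6 worker-slots are needed — infeasible.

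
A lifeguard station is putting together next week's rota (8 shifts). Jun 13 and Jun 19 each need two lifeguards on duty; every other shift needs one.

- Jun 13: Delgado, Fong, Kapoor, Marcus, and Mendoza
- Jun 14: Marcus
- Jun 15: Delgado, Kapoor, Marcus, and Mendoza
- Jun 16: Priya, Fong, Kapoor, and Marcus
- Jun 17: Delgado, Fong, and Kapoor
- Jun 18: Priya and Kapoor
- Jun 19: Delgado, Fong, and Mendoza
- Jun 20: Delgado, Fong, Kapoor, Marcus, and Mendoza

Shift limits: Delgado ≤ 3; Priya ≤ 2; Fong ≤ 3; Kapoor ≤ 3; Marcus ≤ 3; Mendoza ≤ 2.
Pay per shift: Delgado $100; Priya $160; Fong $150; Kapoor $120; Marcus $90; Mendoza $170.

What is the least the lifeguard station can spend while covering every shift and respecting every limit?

$1080

Jun 14 can only be covered by Marcus, so that assignment is forced.
Picking the cheapest available lifeguard for each shift independently would cost $1020, but that ignores the shift limits.
An optimal schedule: Jun 13→Delgado+Kapoor, Jun 14→Marcus, Jun 15→Marcus, Jun 16→Marcus, Jun 17→Delgado, Jun 18→Kapoor, Jun 19→Delgado+Fong, Jun 20→Kapoor.
Total: 100 + 120 + 90 + 90 + 90 + 100 + 120 + 100 + 150 + 120 = $1080.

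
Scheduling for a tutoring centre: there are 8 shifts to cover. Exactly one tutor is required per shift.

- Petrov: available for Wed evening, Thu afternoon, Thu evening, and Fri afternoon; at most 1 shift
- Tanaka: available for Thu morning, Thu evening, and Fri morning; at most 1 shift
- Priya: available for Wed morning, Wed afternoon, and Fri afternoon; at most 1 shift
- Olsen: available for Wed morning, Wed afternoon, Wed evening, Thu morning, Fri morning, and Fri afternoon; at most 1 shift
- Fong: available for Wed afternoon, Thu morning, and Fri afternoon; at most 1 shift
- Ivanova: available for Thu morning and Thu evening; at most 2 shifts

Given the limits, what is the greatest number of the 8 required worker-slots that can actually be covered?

7

Total capacity across all tutors is 1+1+1+1+1+2 = 7, and 8 slots are needed, so at most 7 can be filled.
An assignment achieving 7: Wed morning→Priya, Wed afternoon→Fong, Wed evening→Olsen, Thu morning→Ivanova, Thu afternoon→Petrov, Thu evening→Ivanova, Fri morning→Tanaka.
Loads: Petrov 1/1, Tanaka 1/1, Priya 1/1, Olsen 1/1, Fong 1/1, Ivanova 2/2.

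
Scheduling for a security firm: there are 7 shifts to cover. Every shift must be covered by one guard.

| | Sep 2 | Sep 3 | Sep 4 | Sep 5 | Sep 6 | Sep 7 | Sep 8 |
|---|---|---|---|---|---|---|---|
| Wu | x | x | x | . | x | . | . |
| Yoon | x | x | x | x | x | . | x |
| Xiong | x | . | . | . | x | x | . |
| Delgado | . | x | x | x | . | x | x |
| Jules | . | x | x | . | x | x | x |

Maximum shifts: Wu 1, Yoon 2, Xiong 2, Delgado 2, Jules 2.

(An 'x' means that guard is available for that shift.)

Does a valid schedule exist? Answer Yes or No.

Yes

One valid schedule: Sep 2→Wu, Sep 3→Delgado, Sep 4→Delgado, Sep 5→Yoon, Sep 6→Xiong, Sep 7→Xiong, Sep 8→Yoon.
Loads: Wu 1/1, Yoon 2/2, Xiong 2/2, Delgado 2/2, Jules 0/2 — all within limits.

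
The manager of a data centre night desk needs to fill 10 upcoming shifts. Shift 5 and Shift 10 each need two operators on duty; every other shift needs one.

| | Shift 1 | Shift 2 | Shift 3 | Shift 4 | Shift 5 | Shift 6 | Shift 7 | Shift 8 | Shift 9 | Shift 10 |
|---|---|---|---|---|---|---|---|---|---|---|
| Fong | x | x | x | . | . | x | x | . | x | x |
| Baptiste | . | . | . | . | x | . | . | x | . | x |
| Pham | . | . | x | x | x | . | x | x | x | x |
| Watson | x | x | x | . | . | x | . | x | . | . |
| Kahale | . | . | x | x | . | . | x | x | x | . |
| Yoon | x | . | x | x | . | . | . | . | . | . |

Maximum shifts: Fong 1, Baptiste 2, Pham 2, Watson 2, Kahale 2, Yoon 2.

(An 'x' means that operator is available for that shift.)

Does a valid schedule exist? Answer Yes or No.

No

Total capacity is 1+2+2+2+2+2 = 11 but 12 worker-slots are needed — infeasible.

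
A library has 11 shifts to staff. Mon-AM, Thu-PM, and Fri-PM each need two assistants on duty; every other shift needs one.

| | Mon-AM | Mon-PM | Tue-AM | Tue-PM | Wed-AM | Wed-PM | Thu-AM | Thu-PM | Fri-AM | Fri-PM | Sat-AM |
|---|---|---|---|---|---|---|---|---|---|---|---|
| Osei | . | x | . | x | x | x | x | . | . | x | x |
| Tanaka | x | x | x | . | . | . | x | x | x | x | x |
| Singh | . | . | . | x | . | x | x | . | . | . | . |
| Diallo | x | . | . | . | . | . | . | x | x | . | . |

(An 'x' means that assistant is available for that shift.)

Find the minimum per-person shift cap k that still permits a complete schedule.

With 4 assistants and 14 worker-slots to fill, someone must work at least ⌈14/4⌉ = 4 shifts, so k ≥ 4.
k = 4 works: Mon-AM→Tanaka+Diallo, Mon-PM→Osei, Tue-AM→Tanaka, Tue-PM→Singh, Wed-AM→Osei, Wed-PM→Singh, Thu-AM→Singh, Thu-PM→Tanaka+Diallo, Fri-AM→Diallo, Fri-PM→Osei+Tanaka, Sat-AM→Osei.
Loads: Osei 4, Tanaka 4, Singh 3, Diallo 3 — all ≤ 4.

4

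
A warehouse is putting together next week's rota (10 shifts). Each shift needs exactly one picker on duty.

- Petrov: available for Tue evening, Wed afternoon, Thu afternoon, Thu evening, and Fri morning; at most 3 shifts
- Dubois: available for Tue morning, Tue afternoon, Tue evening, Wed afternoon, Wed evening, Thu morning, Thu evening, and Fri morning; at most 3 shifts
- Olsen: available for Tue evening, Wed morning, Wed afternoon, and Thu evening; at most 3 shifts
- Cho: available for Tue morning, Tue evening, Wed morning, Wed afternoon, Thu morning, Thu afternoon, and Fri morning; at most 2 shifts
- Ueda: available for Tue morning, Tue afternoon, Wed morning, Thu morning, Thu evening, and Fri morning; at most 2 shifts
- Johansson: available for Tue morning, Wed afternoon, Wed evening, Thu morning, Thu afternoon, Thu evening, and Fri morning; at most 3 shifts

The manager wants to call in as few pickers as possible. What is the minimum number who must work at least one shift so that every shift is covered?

4

10 slots to fill and no one can take more than 3, so at least ⌈10/3⌉ = 4 pickers are needed.
Petrov, Dubois, Olsen, and Cho alone can cover everything: Tue morning→Dubois, Tue afternoon→Dubois, Tue evening→Olsen, Wed morning→Olsen, Wed afternoon→Olsen, Wed evening→Dubois, Thu morning→Cho, Thu afternoon→Petrov, Thu evening→Petrov, Fri morning→Petrov.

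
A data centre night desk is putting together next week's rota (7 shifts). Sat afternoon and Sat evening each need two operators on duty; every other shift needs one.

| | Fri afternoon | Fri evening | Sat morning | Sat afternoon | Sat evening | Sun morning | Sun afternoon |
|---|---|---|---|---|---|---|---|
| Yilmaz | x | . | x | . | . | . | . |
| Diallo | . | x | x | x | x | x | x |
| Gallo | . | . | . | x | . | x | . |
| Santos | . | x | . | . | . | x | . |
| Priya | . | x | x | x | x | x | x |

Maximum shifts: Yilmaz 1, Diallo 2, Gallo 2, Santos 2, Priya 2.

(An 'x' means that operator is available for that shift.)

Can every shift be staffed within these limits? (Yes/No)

Total capacity is 9 and 9 slots are needed, so capacity alone doesn't rule it out.
Shifts {Fri afternoon, Sat morning, Sat afternoon, Sat evening, Sun afternoon} need 7 worker-slots in total, but the operators available for any of those shifts (Yilmaz, Diallo, Gallo, and Priya) can supply at most 6 among them. So no valid schedule exists.

No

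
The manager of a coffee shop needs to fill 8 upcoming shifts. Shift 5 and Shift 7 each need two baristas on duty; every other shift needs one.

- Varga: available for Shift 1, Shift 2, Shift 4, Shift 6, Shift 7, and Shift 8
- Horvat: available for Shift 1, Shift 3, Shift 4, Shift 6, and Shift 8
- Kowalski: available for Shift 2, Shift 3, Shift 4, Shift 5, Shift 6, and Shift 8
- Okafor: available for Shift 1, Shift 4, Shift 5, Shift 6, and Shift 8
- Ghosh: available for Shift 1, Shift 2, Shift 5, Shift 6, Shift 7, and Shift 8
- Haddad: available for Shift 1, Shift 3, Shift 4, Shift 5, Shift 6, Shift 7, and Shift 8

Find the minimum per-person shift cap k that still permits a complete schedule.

With 6 baristas and 10 worker-slots to fill, someone must work at least ⌈10/6⌉ = 2 shifts, so k ≥ 2.
k = 2 works: Shift 1→Horvat, Shift 2→Varga, Shift 3→Horvat, Shift 4→Kowalski, Shift 5→Kowalski+Okafor, Shift 6→Okafor, Shift 7→Varga+Ghosh, Shift 8→Ghosh.
Loads: Varga 2, Horvat 2, Kowalski 2, Okafor 2, Ghosh 2, Haddad 0 — all ≤ 2.

2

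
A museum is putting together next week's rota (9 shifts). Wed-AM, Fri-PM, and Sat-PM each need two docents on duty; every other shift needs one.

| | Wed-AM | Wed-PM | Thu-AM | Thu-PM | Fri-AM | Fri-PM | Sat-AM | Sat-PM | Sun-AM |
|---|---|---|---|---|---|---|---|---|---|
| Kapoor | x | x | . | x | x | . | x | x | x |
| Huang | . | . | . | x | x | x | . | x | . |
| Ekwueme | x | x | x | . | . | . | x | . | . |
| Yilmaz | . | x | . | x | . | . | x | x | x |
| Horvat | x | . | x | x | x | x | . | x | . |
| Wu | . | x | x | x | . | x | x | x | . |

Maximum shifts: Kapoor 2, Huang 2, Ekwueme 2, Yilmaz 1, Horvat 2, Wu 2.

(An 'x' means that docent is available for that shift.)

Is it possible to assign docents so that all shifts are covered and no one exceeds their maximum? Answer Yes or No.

Total capacity is 2+2+2+1+2+2 = 11 but 12 worker-slots are needed — infeasible.

No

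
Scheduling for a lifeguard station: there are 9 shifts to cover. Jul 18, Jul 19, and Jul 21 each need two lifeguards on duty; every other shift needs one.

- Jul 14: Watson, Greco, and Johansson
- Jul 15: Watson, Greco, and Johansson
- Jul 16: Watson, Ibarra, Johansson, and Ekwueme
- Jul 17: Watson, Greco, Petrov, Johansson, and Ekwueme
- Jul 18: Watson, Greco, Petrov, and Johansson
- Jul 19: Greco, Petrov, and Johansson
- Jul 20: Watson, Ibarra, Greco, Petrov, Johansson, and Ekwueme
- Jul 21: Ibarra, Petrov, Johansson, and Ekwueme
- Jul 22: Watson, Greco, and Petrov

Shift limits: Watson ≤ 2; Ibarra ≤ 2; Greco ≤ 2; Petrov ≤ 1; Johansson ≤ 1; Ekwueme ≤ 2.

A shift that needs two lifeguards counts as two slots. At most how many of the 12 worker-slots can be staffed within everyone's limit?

Total capacity across all lifeguards is 2+2+2+1+1+2 = 10, and 12 slots are needed, so at most 10 can be filled.
An assignment achieving 10: Jul 14→Watson, Jul 15→Watson, Jul 16→Ibarra, Jul 17→Ekwueme, Jul 18→Johansson, Jul 19→Greco+Petrov, Jul 21→Ibarra+Ekwueme, Jul 22→Greco.
Loads: Watson 2/2, Ibarra 2/2, Greco 2/2, Petrov 1/1, Johansson 1/1, Ekwueme 2/2.

10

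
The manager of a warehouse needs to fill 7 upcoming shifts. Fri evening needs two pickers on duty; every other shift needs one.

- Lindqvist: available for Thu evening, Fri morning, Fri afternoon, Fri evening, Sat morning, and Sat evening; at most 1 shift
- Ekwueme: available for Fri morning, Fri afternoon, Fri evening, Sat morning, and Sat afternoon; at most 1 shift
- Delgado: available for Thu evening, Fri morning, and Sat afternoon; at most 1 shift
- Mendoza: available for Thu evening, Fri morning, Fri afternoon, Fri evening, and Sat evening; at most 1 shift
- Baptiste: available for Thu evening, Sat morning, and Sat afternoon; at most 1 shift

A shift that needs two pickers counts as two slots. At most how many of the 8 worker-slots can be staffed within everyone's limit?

5

Total capacity across all pickers is 1+1+1+1+1 = 5, and 8 slots are needed, so at most 5 can be filled.
An assignment achieving 5: Fri afternoon→Ekwueme, Fri evening→Mendoza, Sat morning→Baptiste, Sat afternoon→Delgado, Sat evening→Lindqvist.
Loads: Lindqvist 1/1, Ekwueme 1/1, Delgado 1/1, Mendoza 1/1, Baptiste 1/1.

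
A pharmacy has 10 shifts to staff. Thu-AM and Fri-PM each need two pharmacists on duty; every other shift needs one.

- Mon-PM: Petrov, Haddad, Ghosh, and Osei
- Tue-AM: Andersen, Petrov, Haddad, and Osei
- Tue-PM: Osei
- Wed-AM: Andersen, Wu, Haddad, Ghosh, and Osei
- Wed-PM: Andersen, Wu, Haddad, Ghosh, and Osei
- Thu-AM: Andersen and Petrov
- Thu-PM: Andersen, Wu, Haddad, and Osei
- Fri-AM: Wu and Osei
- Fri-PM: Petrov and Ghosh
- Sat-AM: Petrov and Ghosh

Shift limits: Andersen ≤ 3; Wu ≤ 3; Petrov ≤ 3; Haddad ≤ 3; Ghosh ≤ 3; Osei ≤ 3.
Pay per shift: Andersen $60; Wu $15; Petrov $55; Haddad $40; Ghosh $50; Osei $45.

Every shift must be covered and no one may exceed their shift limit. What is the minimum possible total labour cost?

$480

Tue-PM can only be covered by Osei, so that assignment is forced.
Thu-AM can only be covered by Andersen and Petrov, so that assignment is forced.
Fri-PM can only be covered by Petrov and Ghosh, so that assignment is forced.
Picking the cheapest available pharmacist for each shift independently would cost $455, but that ignores the shift limits.
An optimal schedule: Mon-PM→Haddad, Tue-AM→Haddad, Tue-PM→Osei, Wed-AM→Wu, Wed-PM→Haddad, Thu-AM→Petrov+Andersen, Thu-PM→Wu, Fri-AM→Wu, Fri-PM→Ghosh+Petrov, Sat-AM→Ghosh.
Total: 40 + 40 + 45 + 15 + 40 + 55 + 60 + 15 + 15 + 50 + 55 + 50 = $480.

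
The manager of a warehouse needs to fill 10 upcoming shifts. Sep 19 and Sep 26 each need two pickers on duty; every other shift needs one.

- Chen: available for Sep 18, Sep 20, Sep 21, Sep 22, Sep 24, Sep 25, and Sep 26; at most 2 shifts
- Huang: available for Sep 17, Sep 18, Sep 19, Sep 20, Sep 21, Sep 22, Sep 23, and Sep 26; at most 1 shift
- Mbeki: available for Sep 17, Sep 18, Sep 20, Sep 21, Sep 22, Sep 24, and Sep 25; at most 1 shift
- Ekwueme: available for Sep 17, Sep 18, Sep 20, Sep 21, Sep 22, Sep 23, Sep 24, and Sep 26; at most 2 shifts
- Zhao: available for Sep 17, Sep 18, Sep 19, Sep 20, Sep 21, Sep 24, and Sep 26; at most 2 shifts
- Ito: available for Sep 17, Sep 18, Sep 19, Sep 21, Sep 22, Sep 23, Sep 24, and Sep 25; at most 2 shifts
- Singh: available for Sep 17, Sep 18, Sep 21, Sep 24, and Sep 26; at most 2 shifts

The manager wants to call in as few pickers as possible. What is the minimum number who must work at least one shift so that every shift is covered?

7

12 slots to fill and no one can take more than 2, so at least ⌈12/2⌉ = 6 pickers are needed.
Any 6 pickers together have capacity at most 2+2+2+2+2+1 = 11 < 12 slots, so 6 can never suffice.
Chen, Huang, Mbeki, Ekwueme, Zhao, Ito, and Singh alone can cover everything: Sep 17→Ekwueme, Sep 18→Ito, Sep 19→Huang+Zhao, Sep 20→Chen, Sep 21→Singh, Sep 22→Mbeki, Sep 23→Ekwueme, Sep 24→Ito, Sep 25→Chen, Sep 26→Zhao+Singh.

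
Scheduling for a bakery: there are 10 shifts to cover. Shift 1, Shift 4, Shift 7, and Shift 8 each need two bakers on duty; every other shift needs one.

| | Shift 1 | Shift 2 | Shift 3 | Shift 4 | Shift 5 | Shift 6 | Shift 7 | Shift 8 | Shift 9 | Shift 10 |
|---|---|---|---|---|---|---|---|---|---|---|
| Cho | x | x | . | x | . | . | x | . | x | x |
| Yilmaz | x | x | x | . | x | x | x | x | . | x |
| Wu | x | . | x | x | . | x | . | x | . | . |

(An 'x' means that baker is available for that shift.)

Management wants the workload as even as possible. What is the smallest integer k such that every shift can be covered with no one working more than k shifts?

5

With 3 bakers and 14 worker-slots to fill, someone must work at least ⌈14/3⌉ = 5 shifts, so k ≥ 5.
k = 5 works: Shift 1→Yilmaz+Wu, Shift 2→Cho, Shift 3→Yilmaz, Shift 4→Cho+Wu, Shift 5→Yilmaz, Shift 6→Wu, Shift 7→Cho+Yilmaz, Shift 8→Yilmaz+Wu, Shift 9→Cho, Shift 10→Cho.
Loads: Cho 5, Yilmaz 5, Wu 4 — all ≤ 5.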